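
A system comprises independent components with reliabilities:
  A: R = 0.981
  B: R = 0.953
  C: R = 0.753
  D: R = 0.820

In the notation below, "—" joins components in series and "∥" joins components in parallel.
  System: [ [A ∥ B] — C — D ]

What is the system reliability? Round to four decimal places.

0.6169

Parallel (A and B): 1 − (1 − 0.981000)(1 − 0.953000) = 0.999107
Series ([0.999107], C, and D): 0.999107 × 0.753000 × 0.820000 = 0.6169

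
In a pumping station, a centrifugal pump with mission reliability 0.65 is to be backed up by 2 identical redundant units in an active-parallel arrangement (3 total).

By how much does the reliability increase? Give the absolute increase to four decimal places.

0.3071

R_before = 0.65
R_after = 1 − (1 − 0.65)^3 = 0.9571
ΔR = 0.9571 − 0.65 = 0.3071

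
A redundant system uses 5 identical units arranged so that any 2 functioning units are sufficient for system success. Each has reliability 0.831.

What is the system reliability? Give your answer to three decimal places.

R = Σ_{i=2}^{5} C(5,i) p^i (1−p)^{5−i} with p = 0.831
C(5,2)·0.831^2·0.169^3 = 0.03333
C(5,3)·0.831^3·0.169^2 = 0.16390
C(5,4)·0.831^4·0.169^1 = 0.40296
C(5,5)·0.831^5·0.169^0 = 0.39628
Sum = 0.996

0.996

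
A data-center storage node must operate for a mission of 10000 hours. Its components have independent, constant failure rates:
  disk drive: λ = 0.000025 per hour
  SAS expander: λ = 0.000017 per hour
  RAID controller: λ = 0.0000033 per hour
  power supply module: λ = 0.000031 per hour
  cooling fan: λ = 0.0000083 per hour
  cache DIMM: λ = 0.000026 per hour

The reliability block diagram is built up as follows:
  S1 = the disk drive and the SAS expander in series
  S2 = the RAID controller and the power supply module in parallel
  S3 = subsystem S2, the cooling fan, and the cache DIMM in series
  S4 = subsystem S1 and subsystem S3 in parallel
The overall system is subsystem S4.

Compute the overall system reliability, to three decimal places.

R(disk drive) = exp(−0.000025 × 10000) = 0.77880
R(SAS expander) = exp(−0.000017 × 10000) = 0.84366
R(RAID controller) = exp(−0.0000033 × 10000) = 0.96754
R(power supply module) = exp(−0.000031 × 10000) = 0.73345
R(cooling fan) = exp(−0.0000083 × 10000) = 0.92035
R(cache DIMM) = exp(−0.000026 × 10000) = 0.77105
Series (disk drive and SAS expander): 0.77880 × 0.84366 = 0.65704
Parallel (RAID controller and power supply module): 1 − (1 − 0.96754)(1 − 0.73345) = 0.99135
Series ([0.99135], cooling fan, and cache DIMM): 0.99135 × 0.92035 × 0.77105 = 0.70350
Parallel ([0.65704] and [0.70350]): 1 − (1 − 0.65704)(1 − 0.70350) = 0.898

0.898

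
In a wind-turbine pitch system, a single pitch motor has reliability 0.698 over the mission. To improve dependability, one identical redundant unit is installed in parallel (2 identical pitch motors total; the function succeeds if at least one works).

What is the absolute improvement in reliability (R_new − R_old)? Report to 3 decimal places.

R_before = 0.698
R_after = 1 − (1 − 0.698)^2 = 0.909
ΔR = 0.909 − 0.698 = 0.211

0.211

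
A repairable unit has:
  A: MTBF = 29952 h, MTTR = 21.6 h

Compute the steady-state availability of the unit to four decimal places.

A(A) = MTBF/(MTBF+MTTR) = 29952/(29952+21.6) = 0.9993

0.9993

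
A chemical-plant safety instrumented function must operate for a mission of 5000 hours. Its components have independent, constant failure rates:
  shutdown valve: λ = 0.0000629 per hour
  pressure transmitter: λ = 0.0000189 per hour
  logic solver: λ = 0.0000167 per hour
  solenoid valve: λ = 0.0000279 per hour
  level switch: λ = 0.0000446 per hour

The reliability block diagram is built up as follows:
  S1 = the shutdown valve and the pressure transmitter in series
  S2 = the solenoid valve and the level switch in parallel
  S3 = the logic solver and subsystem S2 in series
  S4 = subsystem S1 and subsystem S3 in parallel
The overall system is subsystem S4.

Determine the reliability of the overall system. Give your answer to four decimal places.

R(shutdown valve) = exp(−0.0000629 × 5000) = 0.730154
R(pressure transmitter) = exp(−0.0000189 × 5000) = 0.909828
R(logic solver) = exp(−0.0000167 × 5000) = 0.919891
R(solenoid valve) = exp(−0.0000279 × 5000) = 0.869793
R(level switch) = exp(−0.0000446 × 5000) = 0.800115
Series (shutdown valve and pressure transmitter): 0.730154 × 0.909828 = 0.664315
Parallel (solenoid valve and level switch): 1 − (1 − 0.869793)(1 − 0.800115) = 0.973974
Series (logic solver and [0.973974]): 0.919891 × 0.973974 = 0.895950
Parallel ([0.664315] and [0.895950]): 1 − (1 − 0.664315)(1 − 0.895950) = 0.9651

0.9651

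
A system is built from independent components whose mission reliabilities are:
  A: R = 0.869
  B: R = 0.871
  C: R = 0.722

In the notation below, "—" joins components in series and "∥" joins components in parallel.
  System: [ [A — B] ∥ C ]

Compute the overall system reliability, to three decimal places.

0.932

Series (A and B): 0.86900 × 0.87100 = 0.75690
Parallel ([0.75690] and C): 1 − (1 − 0.75690)(1 − 0.72200) = 0.932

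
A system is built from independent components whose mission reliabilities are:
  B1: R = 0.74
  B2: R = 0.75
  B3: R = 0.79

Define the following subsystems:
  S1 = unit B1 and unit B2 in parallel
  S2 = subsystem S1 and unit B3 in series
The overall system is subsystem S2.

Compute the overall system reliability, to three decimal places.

0.739

Parallel (B1 and B2): 1 − (1 − 0.74000)(1 − 0.75000) = 0.93500
Series ([0.93500] and B3): 0.93500 × 0.79000 = 0.739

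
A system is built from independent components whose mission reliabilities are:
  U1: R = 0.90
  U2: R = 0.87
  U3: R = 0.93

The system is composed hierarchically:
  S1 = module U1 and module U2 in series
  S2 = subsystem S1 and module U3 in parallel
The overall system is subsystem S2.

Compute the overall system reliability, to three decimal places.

Series (U1 and U2): 0.90000 × 0.87000 = 0.78300
Parallel ([0.78300] and U3): 1 − (1 − 0.78300)(1 − 0.93000) = 0.985

0.985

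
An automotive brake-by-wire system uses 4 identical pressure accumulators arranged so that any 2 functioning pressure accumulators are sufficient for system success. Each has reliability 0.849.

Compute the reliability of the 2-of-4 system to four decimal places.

0.9878

R = Σ_{i=2}^{4} C(4,i) p^i (1−p)^{4−i} with p = 0.849
C(4,2)·0.849^2·0.151^2 = 0.098610
C(4,3)·0.849^3·0.151^1 = 0.369624
C(4,4)·0.849^4·0.151^0 = 0.519554
Sum = 0.9878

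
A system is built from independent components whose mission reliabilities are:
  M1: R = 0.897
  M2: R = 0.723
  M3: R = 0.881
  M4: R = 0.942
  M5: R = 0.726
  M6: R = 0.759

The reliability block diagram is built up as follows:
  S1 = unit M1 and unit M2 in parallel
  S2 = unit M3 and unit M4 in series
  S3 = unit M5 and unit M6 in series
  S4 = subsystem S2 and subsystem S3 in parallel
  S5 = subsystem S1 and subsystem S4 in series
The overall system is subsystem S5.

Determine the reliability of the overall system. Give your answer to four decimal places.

0.8973

Parallel (M1 and M2): 1 − (1 − 0.897000)(1 − 0.723000) = 0.971469
Series (M3 and M4): 0.881000 × 0.942000 = 0.829902
Series (M5 and M6): 0.726000 × 0.759000 = 0.551034
Parallel ([0.829902] and [0.551034]): 1 − (1 − 0.829902)(1 − 0.551034) = 0.923632
Series ([0.971469] and [0.923632]): 0.971469 × 0.923632 = 0.8973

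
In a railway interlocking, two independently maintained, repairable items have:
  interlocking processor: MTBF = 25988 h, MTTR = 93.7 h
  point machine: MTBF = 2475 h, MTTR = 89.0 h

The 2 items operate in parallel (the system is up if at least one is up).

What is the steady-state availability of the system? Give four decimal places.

A(interlocking processor) = MTBF/(MTBF+MTTR) = 25988/(25988+93.7) = 0.996407
A(point machine) = MTBF/(MTBF+MTTR) = 2475/(2475+89.0) = 0.965289
Parallel availability: 1 − (1 − 0.996407)(1 − 0.965289) = 0.9999

0.9999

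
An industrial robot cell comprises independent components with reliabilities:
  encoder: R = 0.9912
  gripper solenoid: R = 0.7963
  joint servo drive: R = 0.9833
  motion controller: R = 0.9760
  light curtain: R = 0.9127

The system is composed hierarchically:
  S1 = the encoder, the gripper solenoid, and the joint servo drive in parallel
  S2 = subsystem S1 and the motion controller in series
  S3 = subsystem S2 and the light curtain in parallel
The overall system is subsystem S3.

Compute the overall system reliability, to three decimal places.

0.998

Parallel (encoder, gripper solenoid, and joint servo drive): 1 − (1 − 0.99120)(1 − 0.79630)(1 − 0.98330) = 0.99997
Series ([0.99997] and motion controller): 0.99997 × 0.97600 = 0.97597
Parallel ([0.97597] and light curtain): 1 − (1 − 0.97597)(1 − 0.91270) = 0.998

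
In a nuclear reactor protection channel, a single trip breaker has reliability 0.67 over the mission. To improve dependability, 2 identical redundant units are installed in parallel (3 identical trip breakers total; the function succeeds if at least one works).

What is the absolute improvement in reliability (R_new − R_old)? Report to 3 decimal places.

R_before = 0.67
R_after = 1 − (1 − 0.67)^3 = 0.964
ΔR = 0.964 − 0.67 = 0.294

0.294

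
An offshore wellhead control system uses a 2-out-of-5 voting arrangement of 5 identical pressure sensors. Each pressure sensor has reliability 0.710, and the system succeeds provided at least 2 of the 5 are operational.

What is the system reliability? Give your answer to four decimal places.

R = Σ_{i=2}^{5} C(5,i) p^i (1−p)^{5−i} with p = 0.710
C(5,2)·0.710^2·0.290^3 = 0.122945
C(5,3)·0.710^3·0.290^2 = 0.301003
C(5,4)·0.710^4·0.290^1 = 0.368469
C(5,5)·0.710^5·0.290^0 = 0.180423
Sum = 0.9728

0.9728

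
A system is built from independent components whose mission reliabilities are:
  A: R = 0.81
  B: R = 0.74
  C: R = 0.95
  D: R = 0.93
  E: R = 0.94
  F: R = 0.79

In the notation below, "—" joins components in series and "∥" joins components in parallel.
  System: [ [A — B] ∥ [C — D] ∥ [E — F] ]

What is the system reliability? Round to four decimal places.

Series (A and B): 0.810000 × 0.740000 = 0.599400
Series (C and D): 0.950000 × 0.930000 = 0.883500
Series (E and F): 0.940000 × 0.790000 = 0.742600
Parallel ([0.599400], [0.883500], and [0.742600]): 1 − (1 − 0.599400)(1 − 0.883500)(1 − 0.742600) = 0.9880

0.9880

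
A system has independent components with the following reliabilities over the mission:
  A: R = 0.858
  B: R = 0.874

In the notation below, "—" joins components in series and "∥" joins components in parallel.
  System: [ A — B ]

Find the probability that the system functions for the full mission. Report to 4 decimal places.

0.7499

Series (A and B): 0.858000 × 0.874000 = 0.7499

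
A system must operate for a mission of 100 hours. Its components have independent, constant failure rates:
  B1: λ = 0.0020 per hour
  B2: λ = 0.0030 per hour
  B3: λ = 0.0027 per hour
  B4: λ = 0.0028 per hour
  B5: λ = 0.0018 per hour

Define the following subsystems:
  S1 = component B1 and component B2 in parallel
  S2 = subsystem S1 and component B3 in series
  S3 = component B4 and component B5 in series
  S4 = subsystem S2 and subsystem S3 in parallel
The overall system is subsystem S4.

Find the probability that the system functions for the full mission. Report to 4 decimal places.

R(B1) = exp(−0.0020 × 100) = 0.818731
R(B2) = exp(−0.0030 × 100) = 0.740818
R(B3) = exp(−0.0027 × 100) = 0.763379
R(B4) = exp(−0.0028 × 100) = 0.755784
R(B5) = exp(−0.0018 × 100) = 0.835270
Parallel (B1 and B2): 1 − (1 − 0.818731)(1 − 0.740818) = 0.953018
Series ([0.953018] and B3): 0.953018 × 0.763379 = 0.727514
Series (B4 and B5): 0.755784 × 0.835270 = 0.631284
Parallel ([0.727514] and [0.631284]): 1 − (1 − 0.727514)(1 − 0.631284) = 0.8995

0.8995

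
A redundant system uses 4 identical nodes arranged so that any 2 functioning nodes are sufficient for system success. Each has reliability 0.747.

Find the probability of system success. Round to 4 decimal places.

0.9475

R = Σ_{i=2}^{4} C(4,i) p^i (1−p)^{4−i} with p = 0.747
C(4,2)·0.747^2·0.253^2 = 0.214306
C(4,3)·0.747^3·0.253^1 = 0.421835
C(4,4)·0.747^4·0.253^0 = 0.311374
Sum = 0.9475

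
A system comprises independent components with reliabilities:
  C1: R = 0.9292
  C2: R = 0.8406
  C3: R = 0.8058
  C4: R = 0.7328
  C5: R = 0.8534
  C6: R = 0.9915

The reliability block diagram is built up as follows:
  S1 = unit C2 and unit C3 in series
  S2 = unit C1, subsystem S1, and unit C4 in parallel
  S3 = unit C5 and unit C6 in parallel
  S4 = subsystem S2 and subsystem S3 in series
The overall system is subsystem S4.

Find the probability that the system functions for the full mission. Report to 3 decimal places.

Series (C2 and C3): 0.84060 × 0.80580 = 0.67736
Parallel (C1, [0.67736], and C4): 1 − (1 − 0.92920)(1 − 0.67736)(1 − 0.73280) = 0.99390
Parallel (C5 and C6): 1 − (1 − 0.85340)(1 − 0.99150) = 0.99875
Series ([0.99390] and [0.99875]): 0.99390 × 0.99875 = 0.993

0.993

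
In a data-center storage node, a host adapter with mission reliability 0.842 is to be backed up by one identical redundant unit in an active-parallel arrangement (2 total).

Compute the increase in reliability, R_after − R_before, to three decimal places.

R_before = 0.842
R_after = 1 − (1 − 0.842)^2 = 0.975
ΔR = 0.975 − 0.842 = 0.133

0.133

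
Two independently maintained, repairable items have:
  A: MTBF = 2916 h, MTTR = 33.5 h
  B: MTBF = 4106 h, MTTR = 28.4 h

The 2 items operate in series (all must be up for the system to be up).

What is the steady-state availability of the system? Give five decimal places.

0.98185

A(A) = MTBF/(MTBF+MTTR) = 2916/(2916+33.5) = 0.988642
A(B) = MTBF/(MTBF+MTTR) = 4106/(4106+28.4) = 0.993131
Series availability: 0.988642 × 0.993131 = 0.98185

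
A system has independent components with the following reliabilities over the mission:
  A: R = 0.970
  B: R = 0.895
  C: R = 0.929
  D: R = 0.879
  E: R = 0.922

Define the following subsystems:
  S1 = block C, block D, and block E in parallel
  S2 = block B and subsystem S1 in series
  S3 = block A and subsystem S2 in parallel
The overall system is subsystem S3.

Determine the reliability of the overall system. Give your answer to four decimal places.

Parallel (C, D, and E): 1 − (1 − 0.929000)(1 − 0.879000)(1 − 0.922000) = 0.999330
Series (B and [0.999330]): 0.895000 × 0.999330 = 0.894400
Parallel (A and [0.894400]): 1 − (1 − 0.970000)(1 − 0.894400) = 0.9968

0.9968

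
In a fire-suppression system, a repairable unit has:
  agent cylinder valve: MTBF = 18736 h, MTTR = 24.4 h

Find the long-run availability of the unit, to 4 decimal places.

A(agent cylinder valve) = MTBF/(MTBF+MTTR) = 18736/(18736+24.4) = 0.9987

0.9987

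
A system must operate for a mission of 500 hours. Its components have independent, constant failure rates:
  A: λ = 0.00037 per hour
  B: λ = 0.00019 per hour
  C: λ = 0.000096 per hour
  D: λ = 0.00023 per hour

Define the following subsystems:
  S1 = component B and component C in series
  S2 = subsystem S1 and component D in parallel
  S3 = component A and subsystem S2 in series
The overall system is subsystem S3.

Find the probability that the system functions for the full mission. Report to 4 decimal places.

R(A) = exp(−0.00037 × 500) = 0.831104
R(B) = exp(−0.00019 × 500) = 0.909373
R(C) = exp(−0.000096 × 500) = 0.953134
R(D) = exp(−0.00023 × 500) = 0.891366
Series (B and C): 0.909373 × 0.953134 = 0.866754
Parallel ([0.866754] and D): 1 − (1 − 0.866754)(1 − 0.891366) = 0.985525
Series (A and [0.985525]): 0.831104 × 0.985525 = 0.8191

0.8191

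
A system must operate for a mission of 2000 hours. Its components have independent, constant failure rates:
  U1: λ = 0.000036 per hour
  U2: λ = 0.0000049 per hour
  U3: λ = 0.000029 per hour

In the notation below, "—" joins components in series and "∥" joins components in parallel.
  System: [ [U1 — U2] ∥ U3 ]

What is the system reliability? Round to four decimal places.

R(U1) = exp(−0.000036 × 2000) = 0.930531
R(U2) = exp(−0.0000049 × 2000) = 0.990248
R(U3) = exp(−0.000029 × 2000) = 0.943650
Series (U1 and U2): 0.930531 × 0.990248 = 0.921456
Parallel ([0.921456] and U3): 1 − (1 − 0.921456)(1 − 0.943650) = 0.9956

0.9956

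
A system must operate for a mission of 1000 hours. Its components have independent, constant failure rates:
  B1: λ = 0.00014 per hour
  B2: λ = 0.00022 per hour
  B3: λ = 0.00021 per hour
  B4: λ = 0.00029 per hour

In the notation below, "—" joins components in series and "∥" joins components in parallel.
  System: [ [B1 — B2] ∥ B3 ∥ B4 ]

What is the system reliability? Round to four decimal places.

R(B1) = exp(−0.00014 × 1000) = 0.869358
R(B2) = exp(−0.00022 × 1000) = 0.802519
R(B3) = exp(−0.00021 × 1000) = 0.810584
R(B4) = exp(−0.00029 × 1000) = 0.748264
Series (B1 and B2): 0.869358 × 0.802519 = 0.697676
Parallel ([0.697676], B3, and B4): 1 − (1 − 0.697676)(1 − 0.810584)(1 − 0.748264) = 0.9856

0.9856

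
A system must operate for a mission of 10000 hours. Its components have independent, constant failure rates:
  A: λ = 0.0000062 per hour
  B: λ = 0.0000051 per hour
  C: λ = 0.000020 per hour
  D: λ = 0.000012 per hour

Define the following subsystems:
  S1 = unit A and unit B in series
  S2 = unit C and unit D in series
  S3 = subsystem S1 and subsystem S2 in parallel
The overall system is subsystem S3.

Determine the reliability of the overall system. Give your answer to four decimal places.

R(A) = exp(−0.0000062 × 10000) = 0.939883
R(B) = exp(−0.0000051 × 10000) = 0.950279
R(C) = exp(−0.000020 × 10000) = 0.818731
R(D) = exp(−0.000012 × 10000) = 0.886920
Series (A and B): 0.939883 × 0.950279 = 0.893151
Series (C and D): 0.818731 × 0.886920 = 0.726149
Parallel ([0.893151] and [0.726149]): 1 − (1 − 0.893151)(1 − 0.726149) = 0.9707

0.9707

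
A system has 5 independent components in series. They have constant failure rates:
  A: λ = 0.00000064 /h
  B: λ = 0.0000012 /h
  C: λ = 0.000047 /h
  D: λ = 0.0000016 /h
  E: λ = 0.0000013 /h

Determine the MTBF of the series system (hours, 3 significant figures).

19300

Series of exponential components: λ_sys = Σ λ_i
λ_sys = 0.00000064 + 0.0000012 + 0.000047 + 0.0000016 + 0.0000013 = 5.1740e-05 /h
MTBF = 1 / λ_sys = 19300 h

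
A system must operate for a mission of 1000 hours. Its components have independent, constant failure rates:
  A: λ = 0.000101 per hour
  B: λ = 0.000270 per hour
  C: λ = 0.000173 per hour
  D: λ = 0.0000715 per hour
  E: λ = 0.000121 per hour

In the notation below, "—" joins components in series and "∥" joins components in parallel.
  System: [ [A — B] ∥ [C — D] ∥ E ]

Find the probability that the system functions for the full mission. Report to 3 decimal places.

R(A) = exp(−0.000101 × 1000) = 0.90393
R(B) = exp(−0.000270 × 1000) = 0.76338
R(C) = exp(−0.000173 × 1000) = 0.84114
R(D) = exp(−0.0000715 × 1000) = 0.93100
R(E) = exp(−0.000121 × 1000) = 0.88603
Series (A and B): 0.90393 × 0.76338 = 0.69004
Series (C and D): 0.84114 × 0.93100 = 0.78310
Parallel ([0.69004], [0.78310], and E): 1 − (1 − 0.69004)(1 − 0.78310)(1 − 0.88603) = 0.992

0.992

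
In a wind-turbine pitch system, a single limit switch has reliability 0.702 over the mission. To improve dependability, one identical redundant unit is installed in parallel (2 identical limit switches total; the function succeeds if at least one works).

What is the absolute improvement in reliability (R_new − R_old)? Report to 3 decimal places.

0.209

R_before = 0.702
R_after = 1 − (1 − 0.702)^2 = 0.911
ΔR = 0.911 − 0.702 = 0.209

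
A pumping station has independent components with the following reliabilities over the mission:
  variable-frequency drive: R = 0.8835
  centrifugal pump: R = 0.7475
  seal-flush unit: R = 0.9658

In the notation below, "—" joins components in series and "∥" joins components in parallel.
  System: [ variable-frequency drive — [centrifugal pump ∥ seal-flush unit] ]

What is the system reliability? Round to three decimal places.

Parallel (centrifugal pump and seal-flush unit): 1 − (1 − 0.74750)(1 − 0.96580) = 0.99136
Series (variable-frequency drive and [0.99136]): 0.88350 × 0.99136 = 0.876

0.876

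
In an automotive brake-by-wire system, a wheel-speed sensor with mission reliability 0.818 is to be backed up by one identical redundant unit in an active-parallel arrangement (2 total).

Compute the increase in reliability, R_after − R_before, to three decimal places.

R_before = 0.818
R_after = 1 − (1 − 0.818)^2 = 0.967
ΔR = 0.967 − 0.818 = 0.149

0.149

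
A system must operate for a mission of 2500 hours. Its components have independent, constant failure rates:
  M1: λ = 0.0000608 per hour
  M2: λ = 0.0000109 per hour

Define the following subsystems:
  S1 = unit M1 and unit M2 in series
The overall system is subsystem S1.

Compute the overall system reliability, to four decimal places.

R(M1) = exp(−0.0000608 × 2500) = 0.858988
R(M2) = exp(−0.0000109 × 2500) = 0.973118
Series (M1 and M2): 0.858988 × 0.973118 = 0.8359

0.8359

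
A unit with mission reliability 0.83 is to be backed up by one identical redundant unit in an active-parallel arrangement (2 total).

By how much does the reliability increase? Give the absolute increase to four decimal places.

R_before = 0.83
R_after = 1 − (1 − 0.83)^2 = 0.9711
ΔR = 0.9711 − 0.83 = 0.1411

0.1411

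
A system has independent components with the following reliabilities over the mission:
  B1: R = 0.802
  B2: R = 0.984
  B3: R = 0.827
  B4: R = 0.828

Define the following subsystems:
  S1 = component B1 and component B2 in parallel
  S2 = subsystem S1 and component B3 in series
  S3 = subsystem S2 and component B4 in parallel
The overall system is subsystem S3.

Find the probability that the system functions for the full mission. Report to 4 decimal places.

0.9698

Parallel (B1 and B2): 1 − (1 − 0.802000)(1 − 0.984000) = 0.996832
Series ([0.996832] and B3): 0.996832 × 0.827000 = 0.824380
Parallel ([0.824380] and B4): 1 − (1 − 0.824380)(1 − 0.828000) = 0.9698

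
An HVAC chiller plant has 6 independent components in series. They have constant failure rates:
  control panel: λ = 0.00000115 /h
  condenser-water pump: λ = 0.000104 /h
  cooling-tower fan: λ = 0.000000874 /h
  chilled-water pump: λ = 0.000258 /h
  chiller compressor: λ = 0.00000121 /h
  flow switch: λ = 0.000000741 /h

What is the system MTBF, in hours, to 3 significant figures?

2730

Series of exponential components: λ_sys = Σ λ_i
λ_sys = 0.00000115 + 0.000104 + 0.000000874 + 0.000258 + 0.00000121 + 0.000000741 = 3.6597e-04 /h
MTBF = 1 / λ_sys = 2730 h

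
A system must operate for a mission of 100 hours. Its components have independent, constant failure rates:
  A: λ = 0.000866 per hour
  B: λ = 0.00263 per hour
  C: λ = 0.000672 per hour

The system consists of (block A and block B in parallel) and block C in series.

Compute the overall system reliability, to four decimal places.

0.9171

R(A) = exp(−0.000866 × 100) = 0.917044
R(B) = exp(−0.00263 × 100) = 0.768742
R(C) = exp(−0.000672 × 100) = 0.935008
Parallel (A and B): 1 − (1 − 0.917044)(1 − 0.768742) = 0.980816
Series ([0.980816] and C): 0.980816 × 0.935008 = 0.9171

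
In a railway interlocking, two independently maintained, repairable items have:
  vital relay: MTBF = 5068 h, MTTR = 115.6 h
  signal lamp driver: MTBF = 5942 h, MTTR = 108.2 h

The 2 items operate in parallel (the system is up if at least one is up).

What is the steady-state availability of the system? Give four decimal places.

0.9996

A(vital relay) = MTBF/(MTBF+MTTR) = 5068/(5068+115.6) = 0.977699
A(signal lamp driver) = MTBF/(MTBF+MTTR) = 5942/(5942+108.2) = 0.982116
Parallel availability: 1 − (1 − 0.977699)(1 − 0.982116) = 0.9996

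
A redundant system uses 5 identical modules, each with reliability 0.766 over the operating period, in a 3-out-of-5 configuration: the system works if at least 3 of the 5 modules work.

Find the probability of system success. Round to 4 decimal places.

0.9126

R = Σ_{i=3}^{5} C(5,i) p^i (1−p)^{5−i} with p = 0.766
C(5,3)·0.766^3·0.234^2 = 0.246104
C(5,4)·0.766^4·0.234^1 = 0.402811
C(5,5)·0.766^5·0.234^0 = 0.263720
Sum = 0.9126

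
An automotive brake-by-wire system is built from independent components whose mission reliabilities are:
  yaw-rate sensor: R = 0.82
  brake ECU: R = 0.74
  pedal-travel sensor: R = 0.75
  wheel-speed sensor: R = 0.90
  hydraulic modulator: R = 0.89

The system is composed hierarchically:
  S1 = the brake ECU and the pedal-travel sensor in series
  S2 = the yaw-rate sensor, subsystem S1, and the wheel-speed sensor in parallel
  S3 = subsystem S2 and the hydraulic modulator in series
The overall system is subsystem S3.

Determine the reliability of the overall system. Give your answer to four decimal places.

Series (brake ECU and pedal-travel sensor): 0.740000 × 0.750000 = 0.555000
Parallel (yaw-rate sensor, [0.555000], and wheel-speed sensor): 1 − (1 − 0.820000)(1 − 0.555000)(1 − 0.900000) = 0.991990
Series ([0.991990] and hydraulic modulator): 0.991990 × 0.890000 = 0.8829

0.8829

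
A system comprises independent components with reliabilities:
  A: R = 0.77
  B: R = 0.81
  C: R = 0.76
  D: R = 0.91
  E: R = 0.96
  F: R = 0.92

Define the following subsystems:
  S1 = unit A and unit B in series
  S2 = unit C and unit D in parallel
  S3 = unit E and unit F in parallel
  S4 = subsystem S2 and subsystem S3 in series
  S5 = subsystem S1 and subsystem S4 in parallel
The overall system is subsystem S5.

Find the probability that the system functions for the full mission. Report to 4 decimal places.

Series (A and B): 0.770000 × 0.810000 = 0.623700
Parallel (C and D): 1 − (1 − 0.760000)(1 − 0.910000) = 0.978400
Parallel (E and F): 1 − (1 − 0.960000)(1 − 0.920000) = 0.996800
Series ([0.978400] and [0.996800]): 0.978400 × 0.996800 = 0.975269
Parallel ([0.623700] and [0.975269]): 1 − (1 − 0.623700)(1 − 0.975269) = 0.9907

0.9907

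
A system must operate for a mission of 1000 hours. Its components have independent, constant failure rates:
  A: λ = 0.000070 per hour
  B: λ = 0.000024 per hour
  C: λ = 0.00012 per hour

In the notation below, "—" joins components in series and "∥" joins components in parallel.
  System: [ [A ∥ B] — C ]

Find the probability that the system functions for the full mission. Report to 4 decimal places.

R(A) = exp(−0.000070 × 1000) = 0.932394
R(B) = exp(−0.000024 × 1000) = 0.976286
R(C) = exp(−0.00012 × 1000) = 0.886920
Parallel (A and B): 1 − (1 − 0.932394)(1 − 0.976286) = 0.998397
Series ([0.998397] and C): 0.998397 × 0.886920 = 0.8855

0.8855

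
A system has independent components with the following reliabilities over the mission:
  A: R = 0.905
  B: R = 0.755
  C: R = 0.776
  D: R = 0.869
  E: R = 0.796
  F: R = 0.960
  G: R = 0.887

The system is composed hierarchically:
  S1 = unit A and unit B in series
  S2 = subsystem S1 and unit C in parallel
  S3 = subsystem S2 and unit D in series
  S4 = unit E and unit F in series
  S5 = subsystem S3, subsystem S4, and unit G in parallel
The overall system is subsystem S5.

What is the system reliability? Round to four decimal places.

Series (A and B): 0.905000 × 0.755000 = 0.683275
Parallel ([0.683275] and C): 1 − (1 − 0.683275)(1 − 0.776000) = 0.929054
Series ([0.929054] and D): 0.929054 × 0.869000 = 0.807348
Series (E and F): 0.796000 × 0.960000 = 0.764160
Parallel ([0.807348], [0.764160], and G): 1 − (1 − 0.807348)(1 − 0.764160)(1 − 0.887000) = 0.9949

0.9949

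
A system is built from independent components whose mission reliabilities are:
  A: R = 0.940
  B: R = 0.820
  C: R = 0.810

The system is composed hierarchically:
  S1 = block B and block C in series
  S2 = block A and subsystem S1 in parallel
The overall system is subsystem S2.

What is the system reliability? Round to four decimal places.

Series (B and C): 0.820000 × 0.810000 = 0.664200
Parallel (A and [0.664200]): 1 − (1 − 0.940000)(1 − 0.664200) = 0.9799

0.9799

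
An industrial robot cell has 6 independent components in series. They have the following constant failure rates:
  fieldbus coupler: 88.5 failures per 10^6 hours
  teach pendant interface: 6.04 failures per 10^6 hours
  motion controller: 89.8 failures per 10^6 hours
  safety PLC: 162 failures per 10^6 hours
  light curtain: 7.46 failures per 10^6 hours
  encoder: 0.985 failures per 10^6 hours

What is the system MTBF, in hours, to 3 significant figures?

2820

Series of exponential components: λ_sys = Σ λ_i
λ_sys = 0.0000885 + 0.00000604 + 0.0000898 + 0.000162 + 0.00000746 + 0.000000985 = 3.5478e-04 /h
MTBF = 1 / λ_sys = 2820 h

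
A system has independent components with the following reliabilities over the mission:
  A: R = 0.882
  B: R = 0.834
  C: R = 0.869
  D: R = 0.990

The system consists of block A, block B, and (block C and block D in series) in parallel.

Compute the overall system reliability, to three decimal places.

0.997

Series (C and D): 0.86900 × 0.99000 = 0.86031
Parallel (A, B, and [0.86031]): 1 − (1 − 0.88200)(1 − 0.83400)(1 − 0.86031) = 0.997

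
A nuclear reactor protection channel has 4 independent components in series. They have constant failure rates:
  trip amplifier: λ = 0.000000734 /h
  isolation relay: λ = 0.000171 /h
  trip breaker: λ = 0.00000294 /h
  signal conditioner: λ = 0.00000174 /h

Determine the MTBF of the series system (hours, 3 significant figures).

5670

Series of exponential components: λ_sys = Σ λ_i
λ_sys = 0.000000734 + 0.000171 + 0.00000294 + 0.00000174 = 1.7641e-04 /h
MTBF = 1 / λ_sys = 5670 h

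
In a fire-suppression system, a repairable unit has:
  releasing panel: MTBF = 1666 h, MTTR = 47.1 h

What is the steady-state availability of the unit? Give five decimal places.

0.97251

A(releasing panel) = MTBF/(MTBF+MTTR) = 1666/(1666+47.1) = 0.97251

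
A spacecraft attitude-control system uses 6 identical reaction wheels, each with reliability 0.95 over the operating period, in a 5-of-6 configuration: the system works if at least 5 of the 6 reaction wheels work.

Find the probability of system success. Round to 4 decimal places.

0.9672

R = Σ_{i=5}^{6} C(6,i) p^i (1−p)^{6−i} with p = 0.95
C(6,5)·0.95^5·0.05^1 = 0.232134
C(6,6)·0.95^6·0.05^0 = 0.735092
Sum = 0.9672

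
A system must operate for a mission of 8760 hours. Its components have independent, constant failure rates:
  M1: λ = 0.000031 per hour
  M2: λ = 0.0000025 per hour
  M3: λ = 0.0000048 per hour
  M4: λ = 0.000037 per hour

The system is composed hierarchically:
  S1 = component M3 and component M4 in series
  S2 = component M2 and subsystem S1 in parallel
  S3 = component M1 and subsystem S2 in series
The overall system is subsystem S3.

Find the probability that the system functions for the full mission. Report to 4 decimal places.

R(M1) = exp(−0.000031 × 8760) = 0.762190
R(M2) = exp(−0.0000025 × 8760) = 0.978338
R(M3) = exp(−0.0000048 × 8760) = 0.958824
R(M4) = exp(−0.000037 × 8760) = 0.723163
Series (M3 and M4): 0.958824 × 0.723163 = 0.693386
Parallel (M2 and [0.693386]): 1 − (1 − 0.978338)(1 − 0.693386) = 0.993358
Series (M1 and [0.993358]): 0.762190 × 0.993358 = 0.7571

0.7571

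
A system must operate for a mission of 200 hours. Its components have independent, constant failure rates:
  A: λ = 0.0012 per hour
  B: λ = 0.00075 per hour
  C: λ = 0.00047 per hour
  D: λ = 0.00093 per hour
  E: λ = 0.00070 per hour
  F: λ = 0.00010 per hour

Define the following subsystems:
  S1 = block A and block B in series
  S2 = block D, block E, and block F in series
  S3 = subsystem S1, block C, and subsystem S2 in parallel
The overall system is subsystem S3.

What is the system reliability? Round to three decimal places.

R(A) = exp(−0.0012 × 200) = 0.78663
R(B) = exp(−0.00075 × 200) = 0.86071
R(C) = exp(−0.00047 × 200) = 0.91028
R(D) = exp(−0.00093 × 200) = 0.83027
R(E) = exp(−0.00070 × 200) = 0.86936
R(F) = exp(−0.00010 × 200) = 0.98020
Series (A and B): 0.78663 × 0.86071 = 0.67706
Series (D, E, and F): 0.83027 × 0.86936 × 0.98020 = 0.70751
Parallel ([0.67706], C, and [0.70751]): 1 − (1 − 0.67706)(1 − 0.91028)(1 − 0.70751) = 0.992

0.992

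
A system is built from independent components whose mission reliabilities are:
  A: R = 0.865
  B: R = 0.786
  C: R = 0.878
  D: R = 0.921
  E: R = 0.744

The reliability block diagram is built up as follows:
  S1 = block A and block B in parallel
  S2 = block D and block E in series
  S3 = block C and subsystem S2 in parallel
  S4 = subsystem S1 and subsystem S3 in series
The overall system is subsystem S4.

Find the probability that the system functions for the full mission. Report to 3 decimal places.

0.934

Parallel (A and B): 1 − (1 − 0.86500)(1 − 0.78600) = 0.97111
Series (D and E): 0.92100 × 0.74400 = 0.68522
Parallel (C and [0.68522]): 1 − (1 − 0.87800)(1 − 0.68522) = 0.96160
Series ([0.97111] and [0.96160]): 0.97111 × 0.96160 = 0.934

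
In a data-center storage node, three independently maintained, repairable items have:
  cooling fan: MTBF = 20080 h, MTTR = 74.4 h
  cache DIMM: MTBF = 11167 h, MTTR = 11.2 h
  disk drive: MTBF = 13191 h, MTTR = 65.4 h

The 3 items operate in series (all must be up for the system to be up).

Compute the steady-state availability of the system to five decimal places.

A(cooling fan) = MTBF/(MTBF+MTTR) = 20080/(20080+74.4) = 0.996308
A(cache DIMM) = MTBF/(MTBF+MTTR) = 11167/(11167+11.2) = 0.998998
A(disk drive) = MTBF/(MTBF+MTTR) = 13191/(13191+65.4) = 0.995067
Series availability: 0.996308 × 0.998998 × 0.995067 = 0.99040

0.99040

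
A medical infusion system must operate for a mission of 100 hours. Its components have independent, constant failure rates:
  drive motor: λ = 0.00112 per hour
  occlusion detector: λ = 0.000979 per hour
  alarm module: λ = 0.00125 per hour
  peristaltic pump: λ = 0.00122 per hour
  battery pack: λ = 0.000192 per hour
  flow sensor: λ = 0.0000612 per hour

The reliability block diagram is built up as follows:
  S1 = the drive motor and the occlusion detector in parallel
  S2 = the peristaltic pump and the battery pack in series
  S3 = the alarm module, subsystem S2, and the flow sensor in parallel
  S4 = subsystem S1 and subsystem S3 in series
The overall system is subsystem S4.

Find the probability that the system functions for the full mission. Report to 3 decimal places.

R(drive motor) = exp(−0.00112 × 100) = 0.89404
R(occlusion detector) = exp(−0.000979 × 100) = 0.90674
R(alarm module) = exp(−0.00125 × 100) = 0.88250
R(peristaltic pump) = exp(−0.00122 × 100) = 0.88515
R(battery pack) = exp(−0.000192 × 100) = 0.98098
R(flow sensor) = exp(−0.0000612 × 100) = 0.99390
Parallel (drive motor and occlusion detector): 1 − (1 − 0.89404)(1 − 0.90674) = 0.99012
Series (peristaltic pump and battery pack): 0.88515 × 0.98098 = 0.86831
Parallel (alarm module, [0.86831], and flow sensor): 1 − (1 − 0.88250)(1 − 0.86831)(1 − 0.99390) = 0.99991
Series ([0.99012] and [0.99991]): 0.99012 × 0.99991 = 0.990

0.990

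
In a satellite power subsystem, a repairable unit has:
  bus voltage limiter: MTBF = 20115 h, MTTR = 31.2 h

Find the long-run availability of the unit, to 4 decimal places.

0.9985

A(bus voltage limiter) = MTBF/(MTBF+MTTR) = 20115/(20115+31.2) = 0.9985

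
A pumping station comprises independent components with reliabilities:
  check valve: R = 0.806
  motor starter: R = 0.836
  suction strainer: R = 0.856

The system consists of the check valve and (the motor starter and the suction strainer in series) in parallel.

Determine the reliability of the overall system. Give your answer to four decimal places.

Series (motor starter and suction strainer): 0.836000 × 0.856000 = 0.715616
Parallel (check valve and [0.715616]): 1 − (1 − 0.806000)(1 − 0.715616) = 0.9448

0.9448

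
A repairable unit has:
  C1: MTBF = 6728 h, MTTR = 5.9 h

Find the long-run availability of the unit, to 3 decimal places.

0.999

A(C1) = MTBF/(MTBF+MTTR) = 6728/(6728+5.9) = 0.999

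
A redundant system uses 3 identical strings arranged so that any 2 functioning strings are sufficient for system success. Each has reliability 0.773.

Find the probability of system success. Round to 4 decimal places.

R = Σ_{i=2}^{3} C(3,i) p^i (1−p)^{3−i} with p = 0.773
C(3,2)·0.773^2·0.227^1 = 0.406917
C(3,3)·0.773^3·0.227^0 = 0.461890
Sum = 0.8688

0.8688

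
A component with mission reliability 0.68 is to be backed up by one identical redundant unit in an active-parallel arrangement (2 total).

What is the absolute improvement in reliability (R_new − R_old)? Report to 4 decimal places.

0.2176

R_before = 0.68
R_after = 1 − (1 − 0.68)^2 = 0.8976
ΔR = 0.8976 − 0.68 = 0.2176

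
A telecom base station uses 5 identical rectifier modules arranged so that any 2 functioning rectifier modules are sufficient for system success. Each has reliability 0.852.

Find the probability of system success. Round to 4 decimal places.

0.9979

R = Σ_{i=2}^{5} C(5,i) p^i (1−p)^{5−i} with p = 0.852
C(5,2)·0.852^2·0.148^3 = 0.023532
C(5,3)·0.852^3·0.148^2 = 0.135470
C(5,4)·0.852^4·0.148^1 = 0.389933
C(5,5)·0.852^5·0.148^0 = 0.448950
Sum = 0.9979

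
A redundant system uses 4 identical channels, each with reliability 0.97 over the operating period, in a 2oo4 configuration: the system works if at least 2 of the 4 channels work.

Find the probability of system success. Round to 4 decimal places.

0.9999

R = Σ_{i=2}^{4} C(4,i) p^i (1−p)^{4−i} with p = 0.97
C(4,2)·0.97^2·0.03^2 = 0.005081
C(4,3)·0.97^3·0.03^1 = 0.109521
C(4,4)·0.97^4·0.03^0 = 0.885293
Sum = 0.9999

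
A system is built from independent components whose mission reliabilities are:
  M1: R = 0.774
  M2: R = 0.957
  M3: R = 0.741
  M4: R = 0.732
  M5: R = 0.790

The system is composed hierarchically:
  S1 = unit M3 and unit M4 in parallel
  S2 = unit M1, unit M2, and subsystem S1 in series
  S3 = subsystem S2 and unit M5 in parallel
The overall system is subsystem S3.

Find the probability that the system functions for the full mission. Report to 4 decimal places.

Parallel (M3 and M4): 1 − (1 − 0.741000)(1 − 0.732000) = 0.930588
Series (M1, M2, and [0.930588]): 0.774000 × 0.957000 × 0.930588 = 0.689303
Parallel ([0.689303] and M5): 1 − (1 − 0.689303)(1 − 0.790000) = 0.9348

0.9348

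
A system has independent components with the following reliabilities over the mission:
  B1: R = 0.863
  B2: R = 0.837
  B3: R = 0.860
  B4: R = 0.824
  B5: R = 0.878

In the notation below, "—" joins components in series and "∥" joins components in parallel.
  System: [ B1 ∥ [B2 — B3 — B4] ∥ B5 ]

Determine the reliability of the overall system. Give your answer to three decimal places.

0.993

Series (B2, B3, and B4): 0.83700 × 0.86000 × 0.82400 = 0.59313
Parallel (B1, [0.59313], and B5): 1 − (1 − 0.86300)(1 − 0.59313)(1 − 0.87800) = 0.993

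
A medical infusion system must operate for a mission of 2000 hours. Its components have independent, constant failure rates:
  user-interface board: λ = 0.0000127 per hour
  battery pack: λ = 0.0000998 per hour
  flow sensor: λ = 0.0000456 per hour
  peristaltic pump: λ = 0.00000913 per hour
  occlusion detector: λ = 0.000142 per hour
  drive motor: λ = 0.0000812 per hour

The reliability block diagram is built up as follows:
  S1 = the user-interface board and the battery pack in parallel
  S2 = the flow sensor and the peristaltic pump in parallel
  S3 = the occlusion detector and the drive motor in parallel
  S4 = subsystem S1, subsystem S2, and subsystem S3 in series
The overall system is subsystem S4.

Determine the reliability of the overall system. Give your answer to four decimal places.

R(user-interface board) = exp(−0.0000127 × 2000) = 0.974920
R(battery pack) = exp(−0.0000998 × 2000) = 0.819058
R(flow sensor) = exp(−0.0000456 × 2000) = 0.912835
R(peristaltic pump) = exp(−0.00000913 × 2000) = 0.981906
R(occlusion detector) = exp(−0.000142 × 2000) = 0.752767
R(drive motor) = exp(−0.0000812 × 2000) = 0.850101
Parallel (user-interface board and battery pack): 1 − (1 − 0.974920)(1 − 0.819058) = 0.995462
Parallel (flow sensor and peristaltic pump): 1 − (1 − 0.912835)(1 − 0.981906) = 0.998423
Parallel (occlusion detector and drive motor): 1 − (1 − 0.752767)(1 − 0.850101) = 0.962940
Series ([0.995462], [0.998423], and [0.962940]): 0.995462 × 0.998423 × 0.962940 = 0.9571

0.9571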